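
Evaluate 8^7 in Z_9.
By repeated squaring (mod 9): 8^{1}≡8, 8^{2}≡1, 8^{4}≡1. Then 8^{7} = 8^{4+2+1} ≡ 1 × 1 × 8 ≡ 8 (mod 9)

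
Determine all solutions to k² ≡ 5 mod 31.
The square roots of 5 mod 31 are 25 and 6. Verify: 25² = 625 ≡ 5 mod 31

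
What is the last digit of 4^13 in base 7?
Using Fermat: 4^{6} ≡ 1 mod 7. 13 ≡ 1 mod 6. So 4^{13} ≡ 4^{1} ≡ 4 mod 7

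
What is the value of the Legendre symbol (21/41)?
(21/41) = 21^{20} mod 41 = 1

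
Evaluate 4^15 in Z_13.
Using Fermat: 4^{12} ≡ 1 (mod 13). 15 ≡ 3 (mod 12). So 4^{15} ≡ 4^{3} ≡ 12 (mod 13)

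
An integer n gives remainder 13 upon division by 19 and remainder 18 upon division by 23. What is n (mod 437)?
M = 19 × 23 = 437. M₁ = 23, y₁ ≡ 5 (mod 19). M₂ = 19, y₂ ≡ 17 (mod 23). n = 13×23×5 + 18×19×17 ≡ 317 (mod 437)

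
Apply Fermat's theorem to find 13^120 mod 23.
By Fermat: 13^{22} ≡ 1 mod 23. 120 = 5×22 + 10. So 13^{120} ≡ 13^{10} ≡ 16 mod 23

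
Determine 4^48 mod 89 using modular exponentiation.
By repeated squaring (mod 89): 4^{1}≡4, 4^{2}≡16, 4^{4}≡78, 4^{8}≡32, 4^{16}≡45, 4^{32}≡67. Then 4^{48} = 4^{32+16} ≡ 67 × 45 ≡ 78 (mod 89)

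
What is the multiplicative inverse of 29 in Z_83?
Since 83 is prime, by Fermat 29^(-1) ≡ 29^{81} ≡ 63 mod 83. Verify: 29 × 63 = 1827 ≡ 1 mod 83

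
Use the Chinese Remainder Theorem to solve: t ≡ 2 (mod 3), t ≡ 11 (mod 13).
M = 3 × 13 = 39. M₁ = 13, y₁ ≡ 1 (mod 3). M₂ = 3, y₂ ≡ 9 (mod 13). t = 2×13×1 + 11×3×9 ≡ 11 (mod 39)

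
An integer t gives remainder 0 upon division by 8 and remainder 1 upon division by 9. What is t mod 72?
M = 8 × 9 = 72. M₁ = 9, y₁ ≡ 1 mod 8. M₂ = 8, y₂ ≡ 8 mod 9. t = 0×9×1 + 1×8×8 ≡ 64 mod 72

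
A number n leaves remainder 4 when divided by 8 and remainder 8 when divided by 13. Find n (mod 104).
M = 8 × 13 = 104. M₁ = 13, y₁ ≡ 5 (mod 8). M₂ = 8, y₂ ≡ 5 (mod 13). n = 4×13×5 + 8×8×5 ≡ 60 (mod 104)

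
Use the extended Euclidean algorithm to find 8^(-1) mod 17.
Extended GCD: 8(-2) + 17(1) = 1. So 8^(-1) ≡ -2 ≡ 15 (mod 17). Verify: 8 × 15 = 120 ≡ 1 (mod 17)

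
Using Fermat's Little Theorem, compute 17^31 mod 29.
By Fermat: 17^{28} ≡ 1 (mod 29). So 17^{31} = 17^{28} · 17^{3} ≡ 17^{3} ≡ 12 (mod 29)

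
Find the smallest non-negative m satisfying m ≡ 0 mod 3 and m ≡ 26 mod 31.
M = 3 × 31 = 93. M₁ = 31, y₁ ≡ 1 mod 3. M₂ = 3, y₂ ≡ 21 mod 31. m = 0×31×1 + 26×3×21 ≡ 57 mod 93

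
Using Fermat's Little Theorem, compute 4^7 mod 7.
By Fermat: 4^{6} ≡ 1 (mod 7). So 4^{7} = 4^{6} · 4^{1} ≡ 4^{1} ≡ 4 (mod 7)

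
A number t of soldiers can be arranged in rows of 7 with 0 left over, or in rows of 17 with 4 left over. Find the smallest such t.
M = 7 × 17 = 119. M₁ = 17, y₁ ≡ 5 (mod 7). M₂ = 7, y₂ ≡ 5 (mod 17). t = 0×17×5 + 4×7×5 ≡ 21 (mod 119)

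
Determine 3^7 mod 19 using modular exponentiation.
By repeated squaring mod 19: 3^{1}≡3, 3^{2}≡9, 3^{4}≡5. Then 3^{7} = 3^{4+2+1} ≡ 5 × 9 × 3 ≡ 2 mod 19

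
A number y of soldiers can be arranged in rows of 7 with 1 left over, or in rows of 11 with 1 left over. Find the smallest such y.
M = 7 × 11 = 77. M₁ = 11, y₁ ≡ 2 (mod 7). M₂ = 7, y₂ ≡ 8 (mod 11). y = 1×11×2 + 1×7×8 ≡ 1 (mod 77)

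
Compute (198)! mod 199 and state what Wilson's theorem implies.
(198)! mod 199 = 198. Since this equals -1 (mod 199), Wilson confirms 199 is prime.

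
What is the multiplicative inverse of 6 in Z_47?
Since 47 is prime, by Fermat 6^(-1) ≡ 6^{45} ≡ 8 (mod 47). Verify: 6 × 8 = 48 ≡ 1 (mod 47)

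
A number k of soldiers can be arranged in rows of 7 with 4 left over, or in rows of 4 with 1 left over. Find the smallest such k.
M = 7 × 4 = 28. M₁ = 4, y₁ ≡ 2 mod 7. M₂ = 7, y₂ ≡ 3 mod 4. k = 4×4×2 + 1×7×3 ≡ 25 mod 28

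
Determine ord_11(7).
Powers of 7 mod 11: 7^1≡7, 7^2≡5, 7^3≡2, 7^4≡3, 7^5≡10, 7^6≡4, 7^7≡6, 7^8≡9, 7^9≡8, 7^10≡1. Order = 10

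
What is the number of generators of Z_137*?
Number of primitive roots mod 137 = φ(p-1) = φ(136) = 64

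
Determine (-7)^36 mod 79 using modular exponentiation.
By repeated squaring mod 79: (-7)^{1}≡72, (-7)^{2}≡49, (-7)^{4}≡31, (-7)^{8}≡13, (-7)^{16}≡11, (-7)^{32}≡42. Then (-7)^{36} = (-7)^{32+4} ≡ 42 × 31 ≡ 38 mod 79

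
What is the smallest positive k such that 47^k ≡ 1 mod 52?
Powers of 47 mod 52: 47^1≡47, 47^2≡25, 47^3≡31, 47^4≡1. So the order of 47 is 4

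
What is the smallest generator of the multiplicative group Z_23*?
g = 5. Powers: [5, 2, 10, 4, 20, 8, 17, ...] generates all 22 non-zero residues.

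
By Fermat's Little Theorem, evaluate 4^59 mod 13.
By Fermat: 4^{12} ≡ 1 (mod 13). 59 = 4×12 + 11. So 4^{59} ≡ 4^{11} ≡ 10 (mod 13)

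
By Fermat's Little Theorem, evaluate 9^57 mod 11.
By Fermat: 9^{10} ≡ 1 mod 11. 57 = 5×10 + 7. So 9^{57} ≡ 9^{7} ≡ 4 mod 11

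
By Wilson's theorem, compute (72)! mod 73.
By Wilson's theorem, (72)! ≡ -1 ≡ 72 mod 73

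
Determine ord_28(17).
Powers of 17 mod 28: 17^1≡17, 17^2≡9, 17^3≡13, 17^4≡25, 17^5≡5, 17^6≡1. Order = 6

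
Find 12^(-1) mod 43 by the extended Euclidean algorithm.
Extended GCD: 12(18) + 43(-5) = 1. So 12^(-1) ≡ 18 mod 43. Verify: 12 × 18 = 216 ≡ 1 mod 43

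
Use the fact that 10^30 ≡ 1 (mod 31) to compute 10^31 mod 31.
By Fermat: 10^{30} ≡ 1 (mod 31). So 10^{31} = 10^{30} · 10^{1} ≡ 10^{1} ≡ 10 (mod 31)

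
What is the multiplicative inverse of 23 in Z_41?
Since 41 is prime, by Fermat 23^(-1) ≡ 23^{39} ≡ 25 (mod 41). Verify: 23 × 25 = 575 ≡ 1 (mod 41)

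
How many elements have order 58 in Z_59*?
Number of primitive roots mod 59 = φ(p-1) = φ(58) = 28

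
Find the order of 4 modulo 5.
Powers of 4 mod 5: 4^1≡4, 4^2≡1. Order = 2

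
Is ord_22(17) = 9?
Powers of 17 mod 22: 17^1≡17, 17^2≡3, 17^3≡7, 17^4≡9, 17^5≡21, 17^6≡5, 17^7≡19, 17^8≡15, 17^9≡13, 17^10≡1. 17^9≡13≢1, so ord ≠ 9. No, the actual order is 10.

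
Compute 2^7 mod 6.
By repeated squaring mod 6: 2^{1}≡2, 2^{2}≡4, 2^{4}≡4. Then 2^{7} = 2^{4+2+1} ≡ 4 × 4 × 2 ≡ 2 mod 6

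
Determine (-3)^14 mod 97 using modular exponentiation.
By repeated squaring (mod 97): (-3)^{1}≡94, (-3)^{2}≡9, (-3)^{4}≡81, (-3)^{8}≡62. Then (-3)^{14} = (-3)^{8+4+2} ≡ 62 × 81 × 9 ≡ 93 (mod 97)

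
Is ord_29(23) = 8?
Powers of 23 mod 29: 23^1≡23, 23^2≡7, 23^3≡16, 23^4≡20, 23^5≡25, 23^6≡24, 23^7≡1. Already 23^7≡1, so the order is 7 < 8. No, the actual order is 7.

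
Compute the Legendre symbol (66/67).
(66/67) = 66^{33} mod 67 = -1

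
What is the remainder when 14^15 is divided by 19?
By repeated squaring mod 19: 14^{1}≡14, 14^{2}≡6, 14^{4}≡17, 14^{8}≡4. Then 14^{15} = 14^{8+4+2+1} ≡ 4 × 17 × 6 × 14 ≡ 12 mod 19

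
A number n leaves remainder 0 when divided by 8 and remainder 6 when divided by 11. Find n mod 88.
M = 8 × 11 = 88. M₁ = 11, y₁ ≡ 3 mod 8. M₂ = 8, y₂ ≡ 7 mod 11. n = 0×11×3 + 6×8×7 ≡ 72 mod 88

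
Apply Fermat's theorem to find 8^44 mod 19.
By Fermat: 8^{18} ≡ 1 mod 19. 44 = 2×18 + 8. So 8^{44} ≡ 8^{8} ≡ 7 mod 19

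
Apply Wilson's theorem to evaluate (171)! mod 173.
(172)! = (171)! × (172) ≡ -1 (mod 173). So (171)! ≡ -1 × (172)^(-1) ≡ (-1)×(-1) = 1 (mod 173)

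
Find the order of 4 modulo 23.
Powers of 4 mod 23: 4^1≡4, 4^2≡16, 4^3≡18, 4^4≡3, 4^5≡12, 4^6≡2, 4^7≡8, 4^8≡9, 4^9≡13, 4^10≡6, 4^11≡1. ord_23(4) = 11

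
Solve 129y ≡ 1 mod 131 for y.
Since 131 is prime, by Fermat 129^(-1) ≡ 129^{129} ≡ 65 mod 131. Verify: 129 × 65 = 8385 ≡ 1 mod 131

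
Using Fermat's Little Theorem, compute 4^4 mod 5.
By Fermat's Little Theorem, 4^{4} ≡ 1 (mod 5) since 5 is prime and gcd(4, 5) = 1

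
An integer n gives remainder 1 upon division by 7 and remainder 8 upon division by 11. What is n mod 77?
M = 7 × 11 = 77. M₁ = 11, y₁ ≡ 2 mod 7. M₂ = 7, y₂ ≡ 8 mod 11. n = 1×11×2 + 8×7×8 ≡ 8 mod 77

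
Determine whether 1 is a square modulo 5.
By Euler's criterion: 1^{2} ≡ 1 mod 5. Since this equals 1, 1 is a QR.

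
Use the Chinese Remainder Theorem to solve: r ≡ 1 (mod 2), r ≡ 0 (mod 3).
M = 2 × 3 = 6. M₁ = 3, y₁ ≡ 1 (mod 2). M₂ = 2, y₂ ≡ 2 (mod 3). r = 1×3×1 + 0×2×2 ≡ 3 (mod 6)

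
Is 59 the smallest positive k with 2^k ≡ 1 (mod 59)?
Powers of 2 mod 59: 2^1≡2, 2^2≡4, 2^3≡8, 2^4≡16, 2^5≡32, 2^6≡5, 2^7≡10, 2^8≡20, 2^9≡40, 2^10≡21, 2^11≡42, 2^12≡25, 2^13≡50, 2^14≡41, 2^15≡23, 2^16≡46, 2^17≡33, 2^18≡7, 2^19≡14, 2^20≡28, 2^21≡56, 2^22≡53, 2^23≡47, 2^24≡35, 2^25≡11, 2^26≡22, 2^27≡44, 2^28≡29, 2^29≡58, 2^30≡57, 2^31≡55, 2^32≡51, 2^33≡43, 2^34≡27, 2^35≡54, 2^36≡49, 2^37≡39, 2^38≡19, 2^39≡38, 2^40≡17, 2^41≡34, 2^42≡9, 2^43≡18, 2^44≡36, 2^45≡13, 2^46≡26, 2^47≡52, 2^48≡45, 2^49≡31, 2^50≡3, 2^51≡6, 2^52≡12, 2^53≡24, 2^54≡48, 2^55≡37, 2^56≡15, 2^57≡30, 2^58≡1. Already 2^58≡1, so the order is 58 < 59. No, the actual order is 58.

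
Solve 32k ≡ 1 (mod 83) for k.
Since 83 is prime, by Fermat 32^(-1) ≡ 32^{81} ≡ 13 (mod 83). Verify: 32 × 13 = 416 ≡ 1 (mod 83)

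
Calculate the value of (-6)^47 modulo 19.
Using Fermat: (-6)^{18} ≡ 1 (mod 19). 47 ≡ 11 (mod 18). So (-6)^{47} ≡ (-6)^{11} ≡ 2 (mod 19)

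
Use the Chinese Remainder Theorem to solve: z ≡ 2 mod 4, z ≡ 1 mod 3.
M = 4 × 3 = 12. M₁ = 3, y₁ ≡ 3 mod 4. M₂ = 4, y₂ ≡ 1 mod 3. z = 2×3×3 + 1×4×1 ≡ 10 mod 12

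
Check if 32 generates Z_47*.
32^{23} ≡ 1 mod 47 and 23 < 46, so ord_47(32) = 23 ≠ 46 and 32 is not a primitive root.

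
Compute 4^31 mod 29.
Using Fermat: 4^{28} ≡ 1 (mod 29). 31 ≡ 3 (mod 28). So 4^{31} ≡ 4^{3} ≡ 6 (mod 29)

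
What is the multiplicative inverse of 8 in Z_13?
Since 13 is prime, by Fermat 8^(-1) ≡ 8^{11} ≡ 5 (mod 13). Verify: 8 × 5 = 40 ≡ 1 (mod 13)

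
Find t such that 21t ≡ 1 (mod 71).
Since 71 is prime, by Fermat 21^(-1) ≡ 21^{69} ≡ 44 (mod 71). Verify: 21 × 44 = 924 ≡ 1 (mod 71)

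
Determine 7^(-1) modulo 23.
Since 23 is prime, by Fermat 7^(-1) ≡ 7^{21} ≡ 10 mod 23. Verify: 7 × 10 = 70 ≡ 1 mod 23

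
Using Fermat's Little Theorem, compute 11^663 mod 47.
By Fermat: 11^{46} ≡ 1 mod 47. 663 ≡ 19 mod 46. So 11^{663} ≡ 11^{19} ≡ 45 mod 47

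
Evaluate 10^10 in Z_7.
Using Fermat: 10^{6} ≡ 1 (mod 7). 10 ≡ 4 (mod 6). So 10^{10} ≡ 10^{4} ≡ 4 (mod 7)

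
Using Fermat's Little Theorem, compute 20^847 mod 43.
By Fermat: 20^{42} ≡ 1 mod 43. 847 ≡ 7 mod 42. So 20^{847} ≡ 20^{7} ≡ 37 mod 43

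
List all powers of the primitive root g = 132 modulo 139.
132^1, 132^2, ..., 132^{138} mod 139: [132, 49, 74, 38, 12, 55, 32, 54, 39, 5, 104, 106, 92, 51, 60, 136, 21, 131, 56, 25, 103, 113, 43, 116, 22, 124, 105, 99, 2, 125, 98, 9, 76, 24, 110, 64, 108, 78, 10, 69, 73, 45, 102, 120, 133, 42, 123, 112, 50, 67, 87, 86, 93, 44, 109, 71, 59, 4, 111, 57, 18, 13, 48, 81, 128, 77, 17, 20, 138, 7, 90, 65, 101, 127, 84, 107, 85, 100, 134, 35, 33, 47, 88, 79, 3, 118, 8, 83, 114, 36, 26, 96, 23, 117, 15, 34, 40, 137, 14, 41, 130, 63, 115, 29, 75, 31, 61, 129, 70, 66, 94, 37, 19, 6, 97, 16, 27, 89, 72, 52, 53, 46, 95, 30, 68, 80, 135, 28, 82, 121, 126, 91, 58, 11, 62, 122, 119, 1]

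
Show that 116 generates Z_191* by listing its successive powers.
116^1, 116^2, ..., 116^{190} mod 191: [116, 86, 44, 138, 155, 26, 151, 135, 189, 150, 19, 103, 106, 72, 139, 80, 112, 4, 82, 153, 176, 170, 47, 104, 31, 158, 183, 27, 76, 30, 42, 97, 174, 129, 66, 16, 137, 39, 131, 107, 188, 34, 124, 59, 159, 108, 113, 120, 168, 6, 123, 134, 73, 64, 166, 156, 142, 46, 179, 136, 114, 45, 63, 50, 70, 98, 99, 24, 110, 154, 101, 65, 91, 51, 186, 184, 143, 162, 74, 180, 61, 9, 89, 10, 14, 96, 58, 43, 22, 69, 173, 13, 171, 163, 190, 75, 105, 147, 53, 36, 165, 40, 56, 2, 41, 172, 88, 85, 119, 52, 111, 79, 187, 109, 38, 15, 21, 144, 87, 160, 33, 8, 164, 115, 161, 149, 94, 17, 62, 125, 175, 54, 152, 60, 84, 3, 157, 67, 132, 32, 83, 78, 71, 23, 185, 68, 57, 118, 127, 25, 35, 49, 145, 12, 55, 77, 146, 128, 141, 121, 93, 92, 167, 81, 37, 90, 126, 100, 140, 5, 7, 48, 29, 117, 11, 130, 182, 102, 181, 177, 95, 133, 148, 169, 122, 18, 178, 20, 28, 1]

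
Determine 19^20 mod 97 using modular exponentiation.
By repeated squaring (mod 97): 19^{1}≡19, 19^{2}≡70, 19^{4}≡50, 19^{8}≡75, 19^{16}≡96. Then 19^{20} = 19^{16+4} ≡ 96 × 50 ≡ 47 (mod 97)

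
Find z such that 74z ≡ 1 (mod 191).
Since 191 is prime, by Fermat 74^(-1) ≡ 74^{189} ≡ 111 (mod 191). Verify: 74 × 111 = 8214 ≡ 1 (mod 191)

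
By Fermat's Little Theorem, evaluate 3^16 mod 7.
By Fermat: 3^{6} ≡ 1 mod 7. 16 = 2×6 + 4. So 3^{16} ≡ 3^{4} ≡ 4 mod 7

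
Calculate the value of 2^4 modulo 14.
2^{4} = 16 ≡ 2 mod 14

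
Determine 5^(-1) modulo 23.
Since 23 is prime, by Fermat 5^(-1) ≡ 5^{21} ≡ 14 mod 23. Verify: 5 × 14 = 70 ≡ 1 mod 23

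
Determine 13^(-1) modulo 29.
Since 29 is prime, by Fermat 13^(-1) ≡ 13^{27} ≡ 9 mod 29. Verify: 13 × 9 = 117 ≡ 1 mod 29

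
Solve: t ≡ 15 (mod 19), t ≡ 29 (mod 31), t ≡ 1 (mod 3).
M = 19 × 31 × 3 = 1767. M₁ = 93, y₁ ≡ 9 (mod 19). M₂ = 57, y₂ ≡ 6 (mod 31). M₃ = 589, y₃ ≡ 1 (mod 3). t = 15×93×9 + 29×57×6 + 1×589×1 ≡ 91 (mod 1767)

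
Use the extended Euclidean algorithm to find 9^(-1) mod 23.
Extended GCD: 9(-5) + 23(2) = 1. So 9^(-1) ≡ -5 ≡ 18 mod 23. Verify: 9 × 18 = 162 ≡ 1 mod 23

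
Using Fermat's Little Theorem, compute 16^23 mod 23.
By Fermat: 16^{22} ≡ 1 (mod 23). So 16^{23} = 16^{22} · 16^{1} ≡ 16^{1} ≡ 16 (mod 23)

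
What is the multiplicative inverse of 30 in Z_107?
Since 107 is prime, by Fermat 30^(-1) ≡ 30^{105} ≡ 25 (mod 107). Verify: 30 × 25 = 750 ≡ 1 (mod 107)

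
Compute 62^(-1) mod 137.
Since 137 is prime, by Fermat 62^(-1) ≡ 62^{135} ≡ 42 mod 137. Verify: 62 × 42 = 2604 ≡ 1 mod 137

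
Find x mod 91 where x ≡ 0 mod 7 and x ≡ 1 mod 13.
M = 7 × 13 = 91. M₁ = 13, y₁ ≡ 6 mod 7. M₂ = 7, y₂ ≡ 2 mod 13. x = 0×13×6 + 1×7×2 ≡ 14 mod 91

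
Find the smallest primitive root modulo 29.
g = 2. For each prime q|28: 2^{14}≡28, 2^{4}≡16, none ≡ 1, so ord_29(2) = 28 and 2 is a primitive root.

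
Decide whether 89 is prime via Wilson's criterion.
(88)! mod 89 = 88. Since 88 ≡ -1 (mod 89), 89 is prime.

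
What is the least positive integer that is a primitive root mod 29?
g = 2. Powers: [2, 4, 8, 16, 3, 6, 12, 24, ...] generates all 28 non-zero residues.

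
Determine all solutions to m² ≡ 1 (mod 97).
The square roots of 1 mod 97 are 1 and 96. Verify: 1² = 1 ≡ 1 (mod 97)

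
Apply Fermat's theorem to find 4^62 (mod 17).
By Fermat: 4^{16} ≡ 1 (mod 17). 62 = 3×16 + 14. So 4^{62} ≡ 4^{14} ≡ 16 (mod 17)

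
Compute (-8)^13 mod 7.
Using Fermat: (-8)^{6} ≡ 1 mod 7. 13 ≡ 1 mod 6. So (-8)^{13} ≡ (-8)^{1} ≡ 6 mod 7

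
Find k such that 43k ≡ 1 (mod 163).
Since 163 is prime, by Fermat 43^(-1) ≡ 43^{161} ≡ 91 (mod 163). Verify: 43 × 91 = 3913 ≡ 1 (mod 163)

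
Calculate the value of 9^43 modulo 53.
By repeated squaring mod 53: 9^{1}≡9, 9^{2}≡28, 9^{4}≡42, 9^{8}≡15, 9^{16}≡13, 9^{32}≡10. Then 9^{43} = 9^{32+8+2+1} ≡ 10 × 15 × 28 × 9 ≡ 11 mod 53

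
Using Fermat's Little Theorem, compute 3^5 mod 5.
By Fermat: 3^{4} ≡ 1 (mod 5). So 3^{5} = 3^{4} · 3^{1} ≡ 3^{1} ≡ 3 (mod 5)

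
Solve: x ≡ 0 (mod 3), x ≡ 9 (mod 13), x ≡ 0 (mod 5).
M = 3 × 13 × 5 = 195. M₁ = 65, y₁ ≡ 2 (mod 3). M₂ = 15, y₂ ≡ 7 (mod 13). M₃ = 39, y₃ ≡ 4 (mod 5). x = 0×65×2 + 9×15×7 + 0×39×4 ≡ 165 (mod 195)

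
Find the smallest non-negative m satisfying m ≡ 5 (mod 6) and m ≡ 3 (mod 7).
M = 6 × 7 = 42. M₁ = 7, y₁ ≡ 1 (mod 6). M₂ = 6, y₂ ≡ 6 (mod 7). m = 5×7×1 + 3×6×6 ≡ 17 (mod 42)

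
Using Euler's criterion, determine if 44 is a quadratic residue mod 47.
By Euler's criterion: 44^{23} ≡ 46 (mod 47). Since this equals -1 (≡ 46), 44 is not a QR.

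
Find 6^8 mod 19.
By repeated squaring mod 19: 6^{1}≡6, 6^{2}≡17, 6^{4}≡4, 6^{8}≡16. So 6^{8} ≡ 16 mod 19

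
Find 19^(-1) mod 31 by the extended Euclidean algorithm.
Extended GCD: 19(-13) + 31(8) = 1. So 19^(-1) ≡ -13 ≡ 18 mod 31. Verify: 19 × 18 = 342 ≡ 1 mod 31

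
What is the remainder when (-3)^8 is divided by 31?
By repeated squaring mod 31: (-3)^{1}≡28, (-3)^{2}≡9, (-3)^{4}≡19, (-3)^{8}≡20. So (-3)^{8} ≡ 20 mod 31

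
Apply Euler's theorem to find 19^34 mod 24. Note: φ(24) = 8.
By Euler: 19^{8} ≡ 1 mod 24 since gcd(19, 24) = 1. 34 = 4×8 + 2. So 19^{34} ≡ 19^{2} ≡ 1 mod 24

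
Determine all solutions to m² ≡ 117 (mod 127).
The square roots of 117 mod 127 are 25 and 102. Verify: 25² = 625 ≡ 117 (mod 127)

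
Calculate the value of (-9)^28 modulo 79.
By repeated squaring (mod 79): (-9)^{1}≡70, (-9)^{2}≡2, (-9)^{4}≡4, (-9)^{8}≡16, (-9)^{16}≡19. Then (-9)^{28} = (-9)^{16+8+4} ≡ 19 × 16 × 4 ≡ 31 (mod 79)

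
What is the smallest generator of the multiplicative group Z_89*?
g = 3. For each prime q|88: 3^{44}≡88, 3^{8}≡64, none ≡ 1, so ord_89(3) = 88 and 3 is a primitive root.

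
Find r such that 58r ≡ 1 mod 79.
Since 79 is prime, by Fermat 58^(-1) ≡ 58^{77} ≡ 15 mod 79. Verify: 58 × 15 = 870 ≡ 1 mod 79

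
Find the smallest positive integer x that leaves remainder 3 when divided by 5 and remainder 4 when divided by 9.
M = 5 × 9 = 45. M₁ = 9, y₁ ≡ 4 mod 5. M₂ = 5, y₂ ≡ 2 mod 9. x = 3×9×4 + 4×5×2 ≡ 13 mod 45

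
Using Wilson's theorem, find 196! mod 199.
(198)! = (196)! × (197) × (198) ≡ -1 mod 199. So (196)! ≡ -1 × [(198)(197)]^(-1) ≡ 99 mod 199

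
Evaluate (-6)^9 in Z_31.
By repeated squaring mod 31: (-6)^{1}≡25, (-6)^{2}≡5, (-6)^{4}≡25, (-6)^{8}≡5. Then (-6)^{9} = (-6)^{8+1} ≡ 5 × 25 ≡ 1 mod 31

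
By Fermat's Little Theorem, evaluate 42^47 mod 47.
By Fermat: 42^{46} ≡ 1 mod 47. So 42^{47} = 42^{46} · 42^{1} ≡ 42^{1} ≡ 42 mod 47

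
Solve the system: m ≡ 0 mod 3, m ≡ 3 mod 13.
M = 3 × 13 = 39. M₁ = 13, y₁ ≡ 1 mod 3. M₂ = 3, y₂ ≡ 9 mod 13. m = 0×13×1 + 3×3×9 ≡ 3 mod 39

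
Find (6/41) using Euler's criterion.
(6/41) = 6^{20} mod 41 = -1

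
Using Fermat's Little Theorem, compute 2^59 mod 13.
By Fermat: 2^{12} ≡ 1 mod 13. 59 = 4×12 + 11. So 2^{59} ≡ 2^{11} ≡ 7 mod 13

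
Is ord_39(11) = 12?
Powers of 11 mod 39: 11^1≡11, 11^2≡4, 11^3≡5, 11^4≡16, 11^5≡20, 11^6≡25, 11^7≡2, 11^8≡22, 11^9≡8, 11^10≡10, 11^11≡32, 11^12≡1. First k with 11^k≡1 is k=12. Yes, ord_39(11) = 12.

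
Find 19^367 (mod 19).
By repeated squaring (mod 19): 19^{1}≡0, 19^{2}≡0, 19^{4}≡0, 19^{8}≡0, 19^{16}≡0, 19^{32}≡0, 19^{64}≡0, 19^{128}≡0, 19^{256}≡0. Then 19^{367} = 19^{256+64+32+8+4+2+1} ≡ 0 × 0 × 0 × 0 × 0 × 0 × 0 ≡ 0 (mod 19)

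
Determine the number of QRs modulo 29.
For prime 29, there are (p-1)/2 = (29-1)/2 = 14 quadratic residues (excluding 0).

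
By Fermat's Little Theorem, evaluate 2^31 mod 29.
By Fermat: 2^{28} ≡ 1 mod 29. So 2^{31} = 2^{28} · 2^{3} ≡ 2^{3} ≡ 8 mod 29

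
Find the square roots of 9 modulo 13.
The square roots of 9 mod 13 are 3 and 10. Verify: 3² = 9 ≡ 9 (mod 13)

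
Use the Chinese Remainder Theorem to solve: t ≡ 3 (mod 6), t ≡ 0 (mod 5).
M = 6 × 5 = 30. M₁ = 5, y₁ ≡ 5 (mod 6). M₂ = 6, y₂ ≡ 1 (mod 5). t = 3×5×5 + 0×6×1 ≡ 15 (mod 30)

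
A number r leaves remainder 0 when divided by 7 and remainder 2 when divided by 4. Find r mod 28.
M = 7 × 4 = 28. M₁ = 4, y₁ ≡ 2 mod 7. M₂ = 7, y₂ ≡ 3 mod 4. r = 0×4×2 + 2×7×3 ≡ 14 mod 28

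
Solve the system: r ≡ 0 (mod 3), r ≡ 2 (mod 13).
M = 3 × 13 = 39. M₁ = 13, y₁ ≡ 1 (mod 3). M₂ = 3, y₂ ≡ 9 (mod 13). r = 0×13×1 + 2×3×9 ≡ 15 (mod 39)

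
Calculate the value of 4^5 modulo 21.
By repeated squaring mod 21: 4^{1}≡4, 4^{2}≡16, 4^{4}≡4. Then 4^{5} = 4^{4+1} ≡ 4 × 4 ≡ 16 mod 21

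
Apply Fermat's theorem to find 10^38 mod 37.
By Fermat: 10^{36} ≡ 1 mod 37. So 10^{38} = 10^{36} · 10^{2} ≡ 10^{2} ≡ 26 mod 37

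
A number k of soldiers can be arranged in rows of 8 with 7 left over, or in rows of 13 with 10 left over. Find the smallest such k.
M = 8 × 13 = 104. M₁ = 13, y₁ ≡ 5 mod 8. M₂ = 8, y₂ ≡ 5 mod 13. k = 7×13×5 + 10×8×5 ≡ 23 mod 104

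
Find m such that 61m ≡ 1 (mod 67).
Since 67 is prime, by Fermat 61^(-1) ≡ 61^{65} ≡ 11 (mod 67). Verify: 61 × 11 = 671 ≡ 1 (mod 67)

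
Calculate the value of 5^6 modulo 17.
By repeated squaring (mod 17): 5^{1}≡5, 5^{2}≡8, 5^{4}≡13. Then 5^{6} = 5^{4+2} ≡ 13 × 8 ≡ 2 (mod 17)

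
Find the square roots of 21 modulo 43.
The square roots of 21 mod 43 are 35 and 8. Verify: 35² = 1225 ≡ 21 mod 43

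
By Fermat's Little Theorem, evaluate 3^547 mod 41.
By Fermat: 3^{40} ≡ 1 mod 41. 547 ≡ 27 mod 40. So 3^{547} ≡ 3^{27} ≡ 27 mod 41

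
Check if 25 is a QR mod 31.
By Euler's criterion: 25^{15} ≡ 1 mod 31. Since this equals 1, 25 is a QR.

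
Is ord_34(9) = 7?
Powers of 9 mod 34: 9^1≡9, 9^2≡13, 9^3≡15, 9^4≡33, 9^5≡25, 9^6≡21, 9^7≡19, 9^8≡1. 9^7≡19≢1, so ord ≠ 7. No, the actual order is 8.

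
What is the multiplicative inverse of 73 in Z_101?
Since 101 is prime, by Fermat 73^(-1) ≡ 73^{99} ≡ 18 mod 101. Verify: 73 × 18 = 1314 ≡ 1 mod 101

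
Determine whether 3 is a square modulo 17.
By Euler's criterion: 3^{8} ≡ 16 mod 17. Since this equals -1 (≡ 16), 3 is not a QR.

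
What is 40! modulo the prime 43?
(42)! = (40)! × (41) × (42) ≡ -1 (mod 43). So (40)! ≡ -1 × [(42)(41)]^(-1) ≡ 21 (mod 43)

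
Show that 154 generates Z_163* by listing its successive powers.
154^1, 154^2, ..., 154^{162} mod 163: [154, 81, 86, 41, 120, 61, 103, 51, 30, 56, 148, 135, 89, 14, 37, 156, 63, 85, 50, 39, 138, 62, 94, 132, 116, 97, 105, 33, 29, 65, 67, 49, 48, 57, 139, 53, 12, 55, 157, 54, 3, 136, 80, 95, 123, 34, 20, 146, 153, 90, 5, 118, 79, 104, 42, 111, 142, 26, 92, 150, 117, 88, 23, 119, 70, 22, 128, 152, 99, 87, 32, 38, 147, 144, 8, 91, 159, 36, 2, 145, 162, 9, 82, 77, 122, 43, 102, 60, 112, 133, 107, 15, 28, 74, 149, 126, 7, 100, 78, 113, 124, 25, 101, 69, 31, 47, 66, 58, 130, 134, 98, 96, 114, 115, 106, 24, 110, 151, 108, 6, 109, 160, 27, 83, 68, 40, 129, 143, 17, 10, 73, 158, 45, 84, 59, 121, 52, 21, 137, 71, 13, 46, 75, 140, 44, 93, 141, 35, 11, 64, 76, 131, 125, 16, 19, 155, 72, 4, 127, 161, 18, 1]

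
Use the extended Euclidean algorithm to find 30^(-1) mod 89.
Extended GCD: 30(3) + 89(-1) = 1. So 30^(-1) ≡ 3 mod 89. Verify: 30 × 3 = 90 ≡ 1 mod 89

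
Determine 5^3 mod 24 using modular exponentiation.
5^{3} = 125 ≡ 5 (mod 24)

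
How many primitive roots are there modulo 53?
A prime p has φ(p-1) primitive roots; here φ(52) = 24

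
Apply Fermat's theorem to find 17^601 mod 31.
By Fermat: 17^{30} ≡ 1 mod 31. 601 ≡ 1 mod 30. So 17^{601} ≡ 17^{1} ≡ 17 mod 31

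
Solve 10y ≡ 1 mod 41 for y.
Since 41 is prime, by Fermat 10^(-1) ≡ 10^{39} ≡ 37 mod 41. Verify: 10 × 37 = 370 ≡ 1 mod 41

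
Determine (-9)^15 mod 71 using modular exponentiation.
By repeated squaring (mod 71): (-9)^{1}≡62, (-9)^{2}≡10, (-9)^{4}≡29, (-9)^{8}≡60. Then (-9)^{15} = (-9)^{8+4+2+1} ≡ 60 × 29 × 10 × 62 ≡ 26 (mod 71)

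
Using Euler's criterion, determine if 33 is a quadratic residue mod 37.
By Euler's criterion: 33^{18} ≡ 1 mod 37. Since this equals 1, 33 is a QR.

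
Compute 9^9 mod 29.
By repeated squaring (mod 29): 9^{1}≡9, 9^{2}≡23, 9^{4}≡7, 9^{8}≡20. Then 9^{9} = 9^{8+1} ≡ 20 × 9 ≡ 6 (mod 29)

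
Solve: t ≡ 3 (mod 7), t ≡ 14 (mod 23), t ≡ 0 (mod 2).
M = 7 × 23 × 2 = 322. M₁ = 46, y₁ ≡ 2 (mod 7). M₂ = 14, y₂ ≡ 5 (mod 23). M₃ = 161, y₃ ≡ 1 (mod 2). t = 3×46×2 + 14×14×5 + 0×161×1 ≡ 290 (mod 322)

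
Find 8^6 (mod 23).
By repeated squaring (mod 23): 8^{1}≡8, 8^{2}≡18, 8^{4}≡2. Then 8^{6} = 8^{4+2} ≡ 2 × 18 ≡ 13 (mod 23)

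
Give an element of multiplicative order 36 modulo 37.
2 has order 36 mod 37 since 2^{36} ≡ 1 mod 37 and no smaller power works.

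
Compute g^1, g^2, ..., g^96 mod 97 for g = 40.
40^1, 40^2, ..., 40^{96} mod 97: [40, 48, 77, 73, 10, 12, 92, 91, 51, 3, 23, 47, 37, 25, 30, 36, 82, 79, 56, 9, 69, 44, 14, 75, 90, 11, 52, 43, 71, 27, 13, 35, 42, 31, 76, 33, 59, 32, 19, 81, 39, 8, 29, 93, 34, 2, 80, 96, 57, 49, 20, 24, 87, 85, 5, 6, 46, 94, 74, 50, 60, 72, 67, 61, 15, 18, 41, 88, 28, 53, 83, 22, 7, 86, 45, 54, 26, 70, 84, 62, 55, 66, 21, 64, 38, 65, 78, 16, 58, 89, 68, 4, 63, 95, 17, 1]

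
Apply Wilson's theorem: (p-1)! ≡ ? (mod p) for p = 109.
By Wilson's theorem, (108)! ≡ -1 ≡ 108 mod 109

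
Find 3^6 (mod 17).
By repeated squaring (mod 17): 3^{1}≡3, 3^{2}≡9, 3^{4}≡13. Then 3^{6} = 3^{4+2} ≡ 13 × 9 ≡ 15 (mod 17)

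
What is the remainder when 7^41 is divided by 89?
By repeated squaring (mod 89): 7^{1}≡7, 7^{2}≡49, 7^{4}≡87, 7^{8}≡4, 7^{16}≡16, 7^{32}≡78. Then 7^{41} = 7^{32+8+1} ≡ 78 × 4 × 7 ≡ 48 (mod 89)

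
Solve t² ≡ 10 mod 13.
The square roots of 10 mod 13 are 7 and 6. Verify: 7² = 49 ≡ 10 mod 13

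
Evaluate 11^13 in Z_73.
By repeated squaring mod 73: 11^{1}≡11, 11^{2}≡48, 11^{4}≡41, 11^{8}≡2. Then 11^{13} = 11^{8+4+1} ≡ 2 × 41 × 11 ≡ 26 mod 73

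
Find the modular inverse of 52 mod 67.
Since 67 is prime, by Fermat 52^(-1) ≡ 52^{65} ≡ 58 mod 67. Verify: 52 × 58 = 3016 ≡ 1 mod 67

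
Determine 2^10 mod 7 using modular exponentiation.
Using Fermat: 2^{6} ≡ 1 mod 7. 10 ≡ 4 mod 6. So 2^{10} ≡ 2^{4} ≡ 2 mod 7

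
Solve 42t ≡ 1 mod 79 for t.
Since 79 is prime, by Fermat 42^(-1) ≡ 42^{77} ≡ 32 mod 79. Verify: 42 × 32 = 1344 ≡ 1 mod 79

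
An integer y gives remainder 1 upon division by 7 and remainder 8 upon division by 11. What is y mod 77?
M = 7 × 11 = 77. M₁ = 11, y₁ ≡ 2 mod 7. M₂ = 7, y₂ ≡ 8 mod 11. y = 1×11×2 + 8×7×8 ≡ 8 mod 77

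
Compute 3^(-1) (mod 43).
Since 43 is prime, by Fermat 3^(-1) ≡ 3^{41} ≡ 29 (mod 43). Verify: 3 × 29 = 87 ≡ 1 (mod 43)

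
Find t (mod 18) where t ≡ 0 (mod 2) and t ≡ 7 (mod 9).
M = 2 × 9 = 18. M₁ = 9, y₁ ≡ 1 (mod 2). M₂ = 2, y₂ ≡ 5 (mod 9). t = 0×9×1 + 7×2×5 ≡ 16 (mod 18)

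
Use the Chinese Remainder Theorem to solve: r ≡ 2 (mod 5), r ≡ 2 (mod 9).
M = 5 × 9 = 45. M₁ = 9, y₁ ≡ 4 (mod 5). M₂ = 5, y₂ ≡ 2 (mod 9). r = 2×9×4 + 2×5×2 ≡ 2 (mod 45)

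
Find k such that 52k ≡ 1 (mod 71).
Since 71 is prime, by Fermat 52^(-1) ≡ 52^{69} ≡ 56 (mod 71). Verify: 52 × 56 = 2912 ≡ 1 (mod 71)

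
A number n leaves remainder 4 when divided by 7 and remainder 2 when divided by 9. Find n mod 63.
M = 7 × 9 = 63. M₁ = 9, y₁ ≡ 4 mod 7. M₂ = 7, y₂ ≡ 4 mod 9. n = 4×9×4 + 2×7×4 ≡ 11 mod 63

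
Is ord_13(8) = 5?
Powers of 8 mod 13: 8^1≡8, 8^2≡12, 8^3≡5, 8^4≡1. Already 8^4≡1, so the order is 4 < 5. No, the actual order is 4.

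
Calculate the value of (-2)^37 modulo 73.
By repeated squaring (mod 73): (-2)^{1}≡71, (-2)^{2}≡4, (-2)^{4}≡16, (-2)^{8}≡37, (-2)^{16}≡55, (-2)^{32}≡32. Then (-2)^{37} = (-2)^{32+4+1} ≡ 32 × 16 × 71 ≡ 71 (mod 73)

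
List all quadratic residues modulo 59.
Quadratic residues modulo 59: {1, 3, 4, 5, 7, 9, 12, 15, 16, 17, 19, 20, 21, 22, 25, 26, 27, 28, 29, 35, 36, 41, 45, 46, 48, 49, 51, 53, 57}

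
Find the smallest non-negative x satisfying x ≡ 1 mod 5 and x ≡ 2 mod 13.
M = 5 × 13 = 65. M₁ = 13, y₁ ≡ 2 mod 5. M₂ = 5, y₂ ≡ 8 mod 13. x = 1×13×2 + 2×5×8 ≡ 41 mod 65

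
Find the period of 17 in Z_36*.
Powers of 17 mod 36: 17^1≡17, 17^2≡1. ord_36(17) = 2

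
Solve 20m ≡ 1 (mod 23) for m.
Since 23 is prime, by Fermat 20^(-1) ≡ 20^{21} ≡ 15 (mod 23). Verify: 20 × 15 = 300 ≡ 1 (mod 23)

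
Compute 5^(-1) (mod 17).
Since 17 is prime, by Fermat 5^(-1) ≡ 5^{15} ≡ 7 (mod 17). Verify: 5 × 7 = 35 ≡ 1 (mod 17)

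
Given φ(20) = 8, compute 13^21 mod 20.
By Euler: 13^{8} ≡ 1 (mod 20) since gcd(13, 20) = 1. 21 = 2×8 + 5. So 13^{21} ≡ 13^{5} ≡ 13 (mod 20)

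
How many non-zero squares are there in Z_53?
The squaring map on Z_53* is 2-to-1, so there are (52)/2 = 26 QRs.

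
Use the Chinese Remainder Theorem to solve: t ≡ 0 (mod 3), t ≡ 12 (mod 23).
M = 3 × 23 = 69. M₁ = 23, y₁ ≡ 2 (mod 3). M₂ = 3, y₂ ≡ 8 (mod 23). t = 0×23×2 + 12×3×8 ≡ 12 (mod 69)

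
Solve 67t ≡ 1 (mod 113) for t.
Since 113 is prime, by Fermat 67^(-1) ≡ 67^{111} ≡ 27 (mod 113). Verify: 67 × 27 = 1809 ≡ 1 (mod 113)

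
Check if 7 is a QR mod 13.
By Euler's criterion: 7^{6} ≡ 12 (mod 13). Since this equals -1 (≡ 12), 7 is not a QR.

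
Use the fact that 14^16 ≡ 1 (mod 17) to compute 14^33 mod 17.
By Fermat: 14^{16} ≡ 1 (mod 17). 33 = 2×16 + 1. So 14^{33} ≡ 14^{1} ≡ 14 (mod 17)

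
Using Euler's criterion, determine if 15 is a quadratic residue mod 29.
By Euler's criterion: 15^{14} ≡ 28 mod 29. Since this equals -1 (≡ 28), 15 is not a QR.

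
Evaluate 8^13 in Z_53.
By repeated squaring (mod 53): 8^{1}≡8, 8^{2}≡11, 8^{4}≡15, 8^{8}≡13. Then 8^{13} = 8^{8+4+1} ≡ 13 × 15 × 8 ≡ 23 (mod 53)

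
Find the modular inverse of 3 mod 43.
Since 43 is prime, by Fermat 3^(-1) ≡ 3^{41} ≡ 29 mod 43. Verify: 3 × 29 = 87 ≡ 1 mod 43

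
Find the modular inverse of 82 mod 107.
Since 107 is prime, by Fermat 82^(-1) ≡ 82^{105} ≡ 77 mod 107. Verify: 82 × 77 = 6314 ≡ 1 mod 107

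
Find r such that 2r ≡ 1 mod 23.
Since 23 is prime, by Fermat 2^(-1) ≡ 2^{21} ≡ 12 mod 23. Verify: 2 × 12 = 24 ≡ 1 mod 23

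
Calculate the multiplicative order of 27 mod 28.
Powers of 27 mod 28: 27^1≡27, 27^2≡1. ord_28(27) = 2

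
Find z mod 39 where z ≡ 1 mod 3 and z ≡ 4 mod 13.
M = 3 × 13 = 39. M₁ = 13, y₁ ≡ 1 mod 3. M₂ = 3, y₂ ≡ 9 mod 13. z = 1×13×1 + 4×3×9 ≡ 4 mod 39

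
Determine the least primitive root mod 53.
g = 2. Powers: [2, 4, 8, 16, 32, 11, 22, 44, 35, 17, ...] generates all 52 non-zero residues.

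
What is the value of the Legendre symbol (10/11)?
(10/11) = 10^{5} mod 11 = -1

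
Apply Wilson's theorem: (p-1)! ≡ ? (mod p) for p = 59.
By Wilson's theorem, (58)! ≡ -1 ≡ 58 (mod 59)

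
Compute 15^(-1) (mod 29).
Since 29 is prime, by Fermat 15^(-1) ≡ 15^{27} ≡ 2 (mod 29). Verify: 15 × 2 = 30 ≡ 1 (mod 29)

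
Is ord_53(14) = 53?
Powers of 14 mod 53: 14^1≡14, 14^2≡37, 14^3≡41, 14^4≡44, 14^5≡33, 14^6≡38, 14^7≡2, 14^8≡28, 14^9≡21, 14^10≡29, 14^11≡35, 14^12≡13, 14^13≡23, 14^14≡4, 14^15≡3, 14^16≡42, 14^17≡5, 14^18≡17, 14^19≡26, 14^20≡46, 14^21≡8, 14^22≡6, 14^23≡31, 14^24≡10, 14^25≡34, 14^26≡52, 14^27≡39, 14^28≡16, 14^29≡12, 14^30≡9, 14^31≡20, 14^32≡15, 14^33≡51, 14^34≡25, 14^35≡32, 14^36≡24, 14^37≡18, 14^38≡40, 14^39≡30, 14^40≡49, 14^41≡50, 14^42≡11, 14^43≡48, 14^44≡36, 14^45≡27, 14^46≡7, 14^47≡45, 14^48≡47, 14^49≡22, 14^50≡43, 14^51≡19, 14^52≡1. Already 14^52≡1, so the order is 52 < 53. No, the actual order is 52.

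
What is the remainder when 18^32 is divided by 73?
By repeated squaring (mod 73): 18^{1}≡18, 18^{2}≡32, 18^{4}≡2, 18^{8}≡4, 18^{16}≡16, 18^{32}≡37. So 18^{32} ≡ 37 (mod 73)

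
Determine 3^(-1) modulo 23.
Since 23 is prime, by Fermat 3^(-1) ≡ 3^{21} ≡ 8 mod 23. Verify: 3 × 8 = 24 ≡ 1 mod 23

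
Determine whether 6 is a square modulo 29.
By Euler's criterion: 6^{14} ≡ 1 mod 29. Since this equals 1, 6 is a QR.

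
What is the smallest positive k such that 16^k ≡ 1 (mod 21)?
Powers of 16 mod 21: 16^1≡16, 16^2≡4, 16^3≡1. So the order of 16 is 3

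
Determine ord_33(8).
Powers of 8 mod 33: 8^1≡8, 8^2≡31, 8^3≡17, 8^4≡4, 8^5≡32, 8^6≡25, 8^7≡2, 8^8≡16, 8^9≡29, 8^10≡1. ord_33(8) = 10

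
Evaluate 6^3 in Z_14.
6^{3} = 216 ≡ 6 (mod 14)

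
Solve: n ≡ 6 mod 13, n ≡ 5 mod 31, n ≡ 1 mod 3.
M = 13 × 31 × 3 = 1209. M₁ = 93, y₁ ≡ 7 mod 13. M₂ = 39, y₂ ≡ 4 mod 31. M₃ = 403, y₃ ≡ 1 mod 3. n = 6×93×7 + 5×39×4 + 1×403×1 ≡ 253 mod 1209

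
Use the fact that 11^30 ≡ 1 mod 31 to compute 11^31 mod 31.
By Fermat: 11^{30} ≡ 1 mod 31. So 11^{31} = 11^{30} · 11^{1} ≡ 11^{1} ≡ 11 mod 31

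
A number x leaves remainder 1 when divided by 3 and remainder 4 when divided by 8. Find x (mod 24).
M = 3 × 8 = 24. M₁ = 8, y₁ ≡ 2 (mod 3). M₂ = 3, y₂ ≡ 3 (mod 8). x = 1×8×2 + 4×3×3 ≡ 4 (mod 24)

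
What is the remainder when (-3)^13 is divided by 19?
By repeated squaring mod 19: (-3)^{1}≡16, (-3)^{2}≡9, (-3)^{4}≡5, (-3)^{8}≡6. Then (-3)^{13} = (-3)^{8+4+1} ≡ 6 × 5 × 16 ≡ 5 mod 19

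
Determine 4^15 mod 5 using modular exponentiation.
Using Fermat: 4^{4} ≡ 1 mod 5. 15 ≡ 3 mod 4. So 4^{15} ≡ 4^{3} ≡ 4 mod 5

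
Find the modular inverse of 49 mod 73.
Since 73 is prime, by Fermat 49^(-1) ≡ 49^{71} ≡ 3 mod 73. Verify: 49 × 3 = 147 ≡ 1 mod 73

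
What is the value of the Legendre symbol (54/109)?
(54/109) = 54^{54} mod 109 = -1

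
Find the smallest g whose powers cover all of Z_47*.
g = 5. For each prime q|46: 5^{23}≡46, 5^{2}≡25, none ≡ 1, so ord_47(5) = 46 and 5 is a primitive root.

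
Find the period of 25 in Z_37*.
Powers of 25 mod 37: 25^1≡25, 25^2≡33, 25^3≡11, 25^4≡16, 25^5≡30, 25^6≡10, 25^7≡28, 25^8≡34, 25^9≡36, 25^10≡12, 25^11≡4, 25^12≡26, 25^13≡21, 25^14≡7, 25^15≡27, 25^16≡9, 25^17≡3, 25^18≡1. So the order of 25 is 18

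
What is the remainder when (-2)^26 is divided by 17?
Using Fermat: (-2)^{16} ≡ 1 (mod 17). 26 ≡ 10 (mod 16). So (-2)^{26} ≡ (-2)^{10} ≡ 4 (mod 17)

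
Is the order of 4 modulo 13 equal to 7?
Powers of 4 mod 13: 4^1≡4, 4^2≡3, 4^3≡12, 4^4≡9, 4^5≡10, 4^6≡1. Already 4^6≡1, so the order is 6 < 7. No, the actual order is 6.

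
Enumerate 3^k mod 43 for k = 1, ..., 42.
3^1, 3^2, ..., 3^{42} mod 43: [3, 9, 27, 38, 28, 41, 37, 25, 32, 10, 30, 4, 12, 36, 22, 23, 26, 35, 19, 14, 42, 40, 34, 16, 5, 15, 2, 6, 18, 11, 33, 13, 39, 31, 7, 21, 20, 17, 8, 24, 29, 1]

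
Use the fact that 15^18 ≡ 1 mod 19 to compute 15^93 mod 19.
By Fermat: 15^{18} ≡ 1 mod 19. 93 = 5×18 + 3. So 15^{93} ≡ 15^{3} ≡ 12 mod 19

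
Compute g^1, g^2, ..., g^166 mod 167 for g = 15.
15^1, 15^2, ..., 15^{166} mod 167: [15, 58, 35, 24, 26, 56, 5, 75, 123, 8, 120, 130, 113, 25, 41, 114, 40, 99, 149, 64, 125, 38, 69, 33, 161, 77, 153, 124, 23, 11, 165, 137, 51, 97, 119, 115, 55, 157, 17, 88, 151, 94, 74, 108, 117, 85, 106, 87, 136, 36, 39, 84, 91, 29, 101, 12, 13, 28, 86, 121, 145, 4, 60, 65, 140, 96, 104, 57, 20, 133, 158, 32, 146, 19, 118, 100, 164, 122, 160, 62, 95, 89, 166, 152, 109, 132, 143, 141, 111, 162, 92, 44, 159, 47, 37, 54, 142, 126, 53, 127, 68, 18, 103, 42, 129, 98, 134, 6, 90, 14, 43, 144, 156, 2, 30, 116, 70, 48, 52, 112, 10, 150, 79, 16, 73, 93, 59, 50, 82, 61, 80, 31, 131, 128, 83, 76, 138, 66, 155, 154, 139, 81, 46, 22, 163, 107, 102, 27, 71, 63, 110, 147, 34, 9, 135, 21, 148, 49, 67, 3, 45, 7, 105, 72, 78, 1]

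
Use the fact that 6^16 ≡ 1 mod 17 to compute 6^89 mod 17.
By Fermat: 6^{16} ≡ 1 mod 17. 89 = 5×16 + 9. So 6^{89} ≡ 6^{9} ≡ 11 mod 17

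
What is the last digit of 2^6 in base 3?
Using Fermat: 2^{2} ≡ 1 mod 3. 6 ≡ 0 mod 2. So 2^{6} ≡ 2^{0} ≡ 1 mod 3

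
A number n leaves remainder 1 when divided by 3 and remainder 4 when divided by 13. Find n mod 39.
M = 3 × 13 = 39. M₁ = 13, y₁ ≡ 1 mod 3. M₂ = 3, y₂ ≡ 9 mod 13. n = 1×13×1 + 4×3×9 ≡ 4 mod 39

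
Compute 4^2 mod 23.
4^{2} = 16 ≡ 16 mod 23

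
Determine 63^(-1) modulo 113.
Since 113 is prime, by Fermat 63^(-1) ≡ 63^{111} ≡ 61 mod 113. Verify: 63 × 61 = 3843 ≡ 1 mod 113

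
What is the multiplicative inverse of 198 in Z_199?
Since 199 is prime, by Fermat 198^(-1) ≡ 198^{197} ≡ 198 mod 199. Verify: 198 × 198 = 39204 ≡ 1 mod 199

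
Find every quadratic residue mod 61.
Squares in Z_61*: {1, 3, 4, 5, 9, 12, 13, 14, 15, 16, 19, 20, 22, 25, 27, 34, 36, 39, 41, 42, 45, 46, 47, 48, 49, 52, 56, 57, 58, 60}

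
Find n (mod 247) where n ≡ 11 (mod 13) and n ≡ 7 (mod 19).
M = 13 × 19 = 247. M₁ = 19, y₁ ≡ 11 (mod 13). M₂ = 13, y₂ ≡ 3 (mod 19). n = 11×19×11 + 7×13×3 ≡ 102 (mod 247)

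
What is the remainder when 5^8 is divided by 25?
By repeated squaring mod 25: 5^{1}≡5, 5^{2}≡0, 5^{4}≡0, 5^{8}≡0. So 5^{8} ≡ 0 mod 25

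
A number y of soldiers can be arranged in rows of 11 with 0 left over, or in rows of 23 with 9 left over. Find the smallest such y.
M = 11 × 23 = 253. M₁ = 23, y₁ ≡ 1 mod 11. M₂ = 11, y₂ ≡ 21 mod 23. y = 0×23×1 + 9×11×21 ≡ 55 mod 253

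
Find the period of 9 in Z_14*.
Powers of 9 mod 14: 9^1≡9, 9^2≡11, 9^3≡1. So the order of 9 is 3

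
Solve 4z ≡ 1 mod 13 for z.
Since 13 is prime, by Fermat 4^(-1) ≡ 4^{11} ≡ 10 mod 13. Verify: 4 × 10 = 40 ≡ 1 mod 13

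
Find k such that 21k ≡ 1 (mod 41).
Since 41 is prime, by Fermat 21^(-1) ≡ 21^{39} ≡ 2 (mod 41). Verify: 21 × 2 = 42 ≡ 1 (mod 41)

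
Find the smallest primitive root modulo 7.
g = 3. For each prime q|6: 3^{3}≡6, 3^{2}≡2, none ≡ 1, so ord_7(3) = 6 and 3 is a primitive root.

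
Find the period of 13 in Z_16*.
Powers of 13 mod 16: 13^1≡13, 13^2≡9, 13^3≡5, 13^4≡1. So the order of 13 is 4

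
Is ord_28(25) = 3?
Powers of 25 mod 28: 25^1≡25, 25^2≡9, 25^3≡1. First k with 25^k≡1 is k=3. Yes, ord_28(25) = 3.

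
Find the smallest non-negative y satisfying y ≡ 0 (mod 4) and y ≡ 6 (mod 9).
M = 4 × 9 = 36. M₁ = 9, y₁ ≡ 1 (mod 4). M₂ = 4, y₂ ≡ 7 (mod 9). y = 0×9×1 + 6×4×7 ≡ 24 (mod 36)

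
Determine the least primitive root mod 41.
g = 6. For each prime q|40: 6^{20}≡40, 6^{8}≡10, none ≡ 1, so ord_41(6) = 40 and 6 is a primitive root.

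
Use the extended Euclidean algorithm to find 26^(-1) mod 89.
Extended GCD: 26(24) + 89(-7) = 1. So 26^(-1) ≡ 24 (mod 89). Verify: 26 × 24 = 624 ≡ 1 (mod 89)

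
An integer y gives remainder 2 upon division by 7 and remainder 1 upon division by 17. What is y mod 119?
M = 7 × 17 = 119. M₁ = 17, y₁ ≡ 5 mod 7. M₂ = 7, y₂ ≡ 5 mod 17. y = 2×17×5 + 1×7×5 ≡ 86 mod 119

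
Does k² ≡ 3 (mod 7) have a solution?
By Euler's criterion: 3^{3} ≡ 6 (mod 7). Since this equals -1 (≡ 6), 3 is not a QR.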